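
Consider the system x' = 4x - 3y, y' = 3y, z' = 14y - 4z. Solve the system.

Coefficient matrix A = [[4, -3, 0], [0, 3, 0], [0, 14, -4]].
det(A - λI) = 0 gives eigenvalues λ = -4, 3, 4.
For λ=-4: eigenvector (0,0,1).
For λ=3: eigenvector (3,1,2).
For λ=4: eigenvector (1,0,0).
General solution: K_1e^(-4t)(0,0,1) + K_2e^(3t)(3,1,2) + K_3e^(4t)(1,0,0).

x(t) = 3K_2e^(3t) + K_3e^(4t), y(t) = K_2e^(3t), z(t) = K_1e^(-4t) + 2K_2e^(3t)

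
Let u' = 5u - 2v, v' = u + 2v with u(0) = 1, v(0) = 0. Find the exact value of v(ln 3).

54

A = [[5,-2],[1,2]]; eigenvalues λ = 3, 4.
Eigenvectors: (1,1) for λ=3, (-2,-1) for λ=4.
From the initial condition, c_1 = -1, c_2 = -1.
v(ln 3) = (-1)(3^3)(1) + (-1)(3^4)(-1) = 54.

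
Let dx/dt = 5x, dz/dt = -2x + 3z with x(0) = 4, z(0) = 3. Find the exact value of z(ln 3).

-783

A = [[5,0],[-2,3]]; eigenvalues λ = 5, 3.
Eigenvectors: (-1,1) for λ=5, (0,1) for λ=3.
From the initial condition, c_1 = -4, c_2 = 7.
z(ln 3) = (-4)(3^5)(1) + (7)(3^3)(1) = -783.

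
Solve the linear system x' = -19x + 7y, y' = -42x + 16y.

Coefficient matrix A = [[-19, 7], [-42, 16]].
Characteristic polynomial det(A - λI) = λ^2 + 3λ - 10 = 0.
Eigenvalues λ = -5, 2.
For λ=-5: (A-λI) row 1 is [-14, 7], so an eigenvector is (-1, -2).
For λ=2: (A-λI) row 1 is [-21, 7], so an eigenvector is (-1, -3).
General solution: c_1e^(-5t)(-1,-2) + c_2e^(2t)(-1,-3).

x(t) = -c_1e^(-5t) - c_2e^(2t), y(t) = -2c_1e^(-5t) - 3c_2e^(2t)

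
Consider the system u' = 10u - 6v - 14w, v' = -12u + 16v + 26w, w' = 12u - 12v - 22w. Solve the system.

u(t) = c_1e^(2t) + c_2e^(4t) + 2c_3e^(-2t), v(t) = -c_1e^(2t) + c_2e^(4t) - 3c_3e^(-2t), w(t) = c_1e^(2t) + 3c_3e^(-2t)

Coefficient matrix A = [[10, -6, -14], [-12, 16, 26], [12, -12, -22]].
det(A - λI) = 0 gives eigenvalues λ = 2, 4, -2.
For λ=2: eigenvector (1,-1,1).
For λ=4: eigenvector (1,1,0).
For λ=-2: eigenvector (2,-3,3).
General solution: c_1e^(2t)(1,-1,1) + c_2e^(4t)(1,1,0) + c_3e^(-2t)(2,-3,3).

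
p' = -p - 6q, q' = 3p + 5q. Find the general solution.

Coefficient matrix A = [[-1, -6], [3, 5]].
Characteristic polynomial det(A - λI) = λ^2 - 4λ + 13 = 0.
Eigenvalues λ = 2 ± 3i (complex conjugate pair).
For λ=2+3i: an eigenvector is (1,-1) - i(1,0) = (1 - i, -1).
A real fundamental pair from Re and Im of e^((2+3i)t)v: X_1 = e^(2t)(cos(3t)·(1,-1) + sin(3t)·(1,0)), X_2 = e^(2t)(sin(3t)·(1,-1) - cos(3t)·(1,0)).
General solution: K_1X_1 + K_2X_2.

p(t) = K_1e^(2t)sin(3t) + K_1e^(2t)cos(3t) + K_2e^(2t)sin(3t) - K_2e^(2t)cos(3t), q(t) = -K_1e^(2t)cos(3t) - K_2e^(2t)sin(3t)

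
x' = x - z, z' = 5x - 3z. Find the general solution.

Coefficient matrix A = [[1, -1], [5, -3]].
Characteristic polynomial det(A - λI) = λ^2 + 2λ + 2 = 0.
Eigenvalues λ = -1 ± i (complex conjugate pair).
For λ=-1+i: an eigenvector is (-1,-2) - i(0,-1) = (-1, -2 + i).
A real fundamental pair from Re and Im of e^((-1+i)t)v: X_1 = e^(-t)(cos(t)·(-1,-2) + sin(t)·(0,-1)), X_2 = e^(-t)(sin(t)·(-1,-2) - cos(t)·(0,-1)).
General solution: c_1X_1 + c_2X_2.

x(t) = -c_1e^(-t)cos(t) - c_2e^(-t)sin(t), z(t) = -c_1e^(-t)sin(t) - 2c_1e^(-t)cos(t) - 2c_2e^(-t)sin(t) + c_2e^(-t)cos(t)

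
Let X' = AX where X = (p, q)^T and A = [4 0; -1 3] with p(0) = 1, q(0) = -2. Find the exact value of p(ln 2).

A = [[4,0],[-1,3]]; eigenvalues λ = 3, 4.
Eigenvectors: (0,1) for λ=3, (1,-1) for λ=4.
From the initial condition, c_1 = -1, c_2 = 1.
p(ln 2) = (-1)(2^3)(0) + (1)(2^4)(1) = 16.

16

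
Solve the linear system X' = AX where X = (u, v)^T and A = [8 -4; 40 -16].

Coefficient matrix A = [[8, -4], [40, -16]].
Characteristic polynomial det(A - λI) = λ^2 + 8λ + 32 = 0.
Eigenvalues λ = -4 ± 4i (complex conjugate pair).
For λ=-4+4i: an eigenvector is (-1,-3) - i(0,-1) = (-1, -3 + i).
A real fundamental pair from Re and Im of e^((-4+4i)t)v: X_1 = e^(-4t)(cos(4t)·(-1,-3) + sin(4t)·(0,-1)), X_2 = e^(-4t)(sin(4t)·(-1,-3) - cos(4t)·(0,-1)).
General solution: c_1X_1 + c_2X_2.

u(t) = -c_1e^(-4t)cos(4t) - c_2e^(-4t)sin(4t), v(t) = -c_1e^(-4t)sin(4t) - 3c_1e^(-4t)cos(4t) - 3c_2e^(-4t)sin(4t) + c_2e^(-4t)cos(4t)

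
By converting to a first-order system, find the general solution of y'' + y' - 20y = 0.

y(t) = C_1e^(4t) + C_2e^(-5t)

Let x_1 = y, x_2 = y'. Then x_1' = x_2 and x_2' = 20x_1 - x_2.
A = [[0,1],[20,-1]]; det(A-λI) = λ^2 + λ - 20.
Eigenvalues λ = 4, -5 with eigenvectors (1,4), (1,-5).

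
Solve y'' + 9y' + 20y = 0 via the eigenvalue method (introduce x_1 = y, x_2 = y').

y(t) = C_1e^(-5t) + C_2e^(-4t)

Let x_1 = y, x_2 = y'. Then x_1' = x_2 and x_2' = -20x_1 - 9x_2.
A = [[0,1],[-20,-9]]; det(A-λI) = λ^2 + 9λ + 20.
Eigenvalues λ = -5, -4 with eigenvectors (1,-5), (1,-4).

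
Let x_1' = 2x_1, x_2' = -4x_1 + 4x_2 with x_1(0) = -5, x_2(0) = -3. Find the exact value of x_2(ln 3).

A = [[2,0],[-4,4]]; eigenvalues λ = 2, 4.
Eigenvectors: (1,2) for λ=2, (0,-1) for λ=4.
From the initial condition, c_1 = -5, c_2 = -7.
x_2(ln 3) = (-5)(3^2)(2) + (-7)(3^4)(-1) = 477.

477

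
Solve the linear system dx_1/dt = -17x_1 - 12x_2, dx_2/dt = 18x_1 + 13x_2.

Coefficient matrix A = [[-17, -12], [18, 13]].
Characteristic polynomial det(A - λI) = λ^2 + 4λ - 5 = 0.
Eigenvalues λ = 1, -5.
For λ=1: (A-λI) row 1 is [-18, -12], so an eigenvector is (-2, 3).
For λ=-5: (A-λI) row 1 is [-12, -12], so an eigenvector is (1, -1).
General solution: C_1e^(t)(-2,3) + C_2e^(-5t)(1,-1).

x_1(t) = -2C_1e^(t) + C_2e^(-5t), x_2(t) = 3C_1e^(t) - C_2e^(-5t)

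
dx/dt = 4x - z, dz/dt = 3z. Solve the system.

x(t) = C_1e^(4t) - C_2e^(3t), z(t) = -C_2e^(3t)

Coefficient matrix A = [[4, -1], [0, 3]].
Characteristic polynomial det(A - λI) = λ^2 - 7λ + 12 = 0.
Eigenvalues λ = 4, 3.
For λ=4: (A-λI) row 1 is [0, -1], so an eigenvector is (1, 0).
For λ=3: (A-λI) row 1 is [1, -1], so an eigenvector is (-1, -1).
General solution: C_1e^(4t)(1,0) + C_2e^(3t)(-1,-1).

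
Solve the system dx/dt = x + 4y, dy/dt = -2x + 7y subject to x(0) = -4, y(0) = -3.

Coefficient matrix A = [[1, 4], [-2, 7]].
Characteristic polynomial det(A - λI) = λ^2 - 8λ + 15 = 0.
Eigenvalues λ = 3, 5.
For λ=3: (A-λI) row 1 is [-2, 4], so an eigenvector is (2, 1).
For λ=5: (A-λI) row 1 is [-4, 4], so an eigenvector is (-1, -1).
General solution: c_1e^(3t)(2,1) + c_2e^(5t)(-1,-1).
Applying x(0)=-4, y(0)=-3 gives c_1=-1, c_2=2.

x(t) = -2e^(5t) - 2e^(3t), y(t) = -2e^(5t) - e^(3t)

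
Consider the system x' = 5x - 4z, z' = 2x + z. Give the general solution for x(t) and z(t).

x(t) = K_1e^(3t)sin(2t) - K_1e^(3t)cos(2t) - K_2e^(3t)sin(2t) - K_2e^(3t)cos(2t), z(t) = -K_1e^(3t)cos(2t) - K_2e^(3t)sin(2t)

Coefficient matrix A = [[5, -4], [2, 1]].
Characteristic polynomial det(A - λI) = λ^2 - 6λ + 13 = 0.
Eigenvalues λ = 3 ± 2i (complex conjugate pair).
For λ=3+2i: an eigenvector is (-1,-1) - i(1,0) = (-1 - i, -1).
A real fundamental pair from Re and Im of e^((3+2i)t)v: X_1 = e^(3t)(cos(2t)·(-1,-1) + sin(2t)·(1,0)), X_2 = e^(3t)(sin(2t)·(-1,-1) - cos(2t)·(1,0)).
General solution: K_1X_1 + K_2X_2.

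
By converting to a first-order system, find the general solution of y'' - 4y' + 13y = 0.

Let x_1 = y, x_2 = y'. Then x_1' = x_2 and x_2' = -13x_1 + 4x_2.
A = [[0,1],[-13,4]]; det(A-λI) = λ^2 - 4λ + 13.
Eigenvalues λ = 2 ± 3i.

y(t) = c_1e^(2t)cos(3t) + c_2e^(2t)sin(3t)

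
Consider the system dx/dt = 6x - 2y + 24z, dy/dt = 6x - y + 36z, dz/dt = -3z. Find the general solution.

Coefficient matrix A = [[6, -2, 24], [6, -1, 36], [0, 0, -3]].
det(A - λI) = 0 gives eigenvalues λ = 2, 3, -3.
For λ=2: eigenvector (1,2,0).
For λ=3: eigenvector (-2,-3,0).
For λ=-3: eigenvector (-4,-6,1).
General solution: C_1e^(2t)(1,2,0) + C_2e^(3t)(-2,-3,0) + C_3e^(-3t)(-4,-6,1).

x(t) = C_1e^(2t) - 2C_2e^(3t) - 4C_3e^(-3t), y(t) = 2C_1e^(2t) - 3C_2e^(3t) - 6C_3e^(-3t), z(t) = C_3e^(-3t)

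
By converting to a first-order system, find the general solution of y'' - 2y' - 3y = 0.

y(t) = C_1e^(-t) + C_2e^(3t)

Let x_1 = y, x_2 = y'. Then x_1' = x_2 and x_2' = 3x_1 + 2x_2.
A = [[0,1],[3,2]]; det(A-λI) = λ^2 - 2λ - 3.
Eigenvalues λ = -1, 3 with eigenvectors (1,-1), (1,3).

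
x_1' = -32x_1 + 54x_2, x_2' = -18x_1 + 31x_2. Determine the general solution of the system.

x_1(t) = 3c_1e^(4t) - 2c_2e^(-5t), x_2(t) = 2c_1e^(4t) - c_2e^(-5t)

Coefficient matrix A = [[-32, 54], [-18, 31]].
Characteristic polynomial det(A - λI) = λ^2 + λ - 20 = 0.
Eigenvalues λ = 4, -5.
For λ=4: (A-λI) row 1 is [-36, 54], so an eigenvector is (3, 2).
For λ=-5: (A-λI) row 1 is [-27, 54], so an eigenvector is (-2, -1).
General solution: c_1e^(4t)(3,2) + c_2e^(-5t)(-2,-1).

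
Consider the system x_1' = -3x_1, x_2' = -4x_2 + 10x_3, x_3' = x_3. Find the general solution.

x_1(t) = K_1e^(-3t), x_2(t) = K_2e^(-4t) + 2K_3e^(t), x_3(t) = K_3e^(t)

Coefficient matrix A = [[-3, 0, 0], [0, -4, 10], [0, 0, 1]].
det(A - λI) = 0 gives eigenvalues λ = -3, -4, 1.
For λ=-3: eigenvector (1,0,0).
For λ=-4: eigenvector (0,1,0).
For λ=1: eigenvector (0,2,1).
General solution: K_1e^(-3t)(1,0,0) + K_2e^(-4t)(0,1,0) + K_3e^(t)(0,2,1).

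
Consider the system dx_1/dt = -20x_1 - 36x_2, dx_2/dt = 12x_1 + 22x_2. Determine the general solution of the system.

x_1(t) = 3c_1e^(4t) - 2c_2e^(-2t), x_2(t) = -2c_1e^(4t) + c_2e^(-2t)

Coefficient matrix A = [[-20, -36], [12, 22]].
Characteristic polynomial det(A - λI) = λ^2 - 2λ - 8 = 0.
Eigenvalues λ = 4, -2.
For λ=4: (A-λI) row 1 is [-24, -36], so an eigenvector is (3, -2).
For λ=-2: (A-λI) row 1 is [-18, -36], so an eigenvector is (-2, 1).
General solution: c_1e^(4t)(3,-2) + c_2e^(-2t)(-2,1).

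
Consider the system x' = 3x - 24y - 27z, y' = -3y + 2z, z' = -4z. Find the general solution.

x(t) = K_1e^(3t) - 3K_2e^(-4t) + 4K_3e^(-3t), y(t) = -2K_2e^(-4t) + K_3e^(-3t), z(t) = K_2e^(-4t)

Coefficient matrix A = [[3, -24, -27], [0, -3, 2], [0, 0, -4]].
det(A - λI) = 0 gives eigenvalues λ = 3, -4, -3.
For λ=3: eigenvector (1,0,0).
For λ=-4: eigenvector (-3,-2,1).
For λ=-3: eigenvector (4,1,0).
General solution: K_1e^(3t)(1,0,0) + K_2e^(-4t)(-3,-2,1) + K_3e^(-3t)(4,1,0).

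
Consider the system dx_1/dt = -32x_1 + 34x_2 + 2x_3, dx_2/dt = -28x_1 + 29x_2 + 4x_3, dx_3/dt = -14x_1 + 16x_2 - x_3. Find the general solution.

Coefficient matrix A = [[-32, 34, 2], [-28, 29, 4], [-14, 16, -1]].
det(A - λI) = 0 gives eigenvalues λ = -4, -3, 3.
For λ=-4: eigenvector (5,4,2).
For λ=-3: eigenvector (6,5,2).
For λ=3: eigenvector (2,2,1).
General solution: c_1e^(-4t)(5,4,2) + c_2e^(-3t)(6,5,2) + c_3e^(3t)(2,2,1).

x_1(t) = 5c_1e^(-4t) + 6c_2e^(-3t) + 2c_3e^(3t), x_2(t) = 4c_1e^(-4t) + 5c_2e^(-3t) + 2c_3e^(3t), x_3(t) = 2c_1e^(-4t) + 2c_2e^(-3t) + c_3e^(3t)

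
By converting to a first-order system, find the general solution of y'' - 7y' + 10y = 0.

y(t) = C_1e^(2t) + C_2e^(5t)

Let x_1 = y, x_2 = y'. Then x_1' = x_2 and x_2' = -10x_1 + 7x_2.
A = [[0,1],[-10,7]]; det(A-λI) = λ^2 - 7λ + 10.
Eigenvalues λ = 2, 5 with eigenvectors (1,2), (1,5).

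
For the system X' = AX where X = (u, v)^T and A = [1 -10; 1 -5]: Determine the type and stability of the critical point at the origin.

stable spiral

A = [[1,-10],[1,-5]]; det(A-λI) = λ^2 + 4λ + 5.
λ = -2 ± i: negative real part.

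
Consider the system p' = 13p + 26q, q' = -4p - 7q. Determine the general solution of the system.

Coefficient matrix A = [[13, 26], [-4, -7]].
Characteristic polynomial det(A - λI) = λ^2 - 6λ + 13 = 0.
Eigenvalues λ = 3 ± 2i (complex conjugate pair).
For λ=3+2i: an eigenvector is (2,-1) - i(-3,1) = (2 + 3i, -1 - i).
A real fundamental pair from Re and Im of e^((3+2i)t)v: X_1 = e^(3t)(cos(2t)·(2,-1) + sin(2t)·(-3,1)), X_2 = e^(3t)(sin(2t)·(2,-1) - cos(2t)·(-3,1)).
General solution: K_1X_1 + K_2X_2.

p(t) = -3K_1e^(3t)sin(2t) + 2K_1e^(3t)cos(2t) + 2K_2e^(3t)sin(2t) + 3K_2e^(3t)cos(2t), q(t) = K_1e^(3t)sin(2t) - K_1e^(3t)cos(2t) - K_2e^(3t)sin(2t) - K_2e^(3t)cos(2t)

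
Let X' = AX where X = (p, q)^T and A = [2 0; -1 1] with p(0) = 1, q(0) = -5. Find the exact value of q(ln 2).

A = [[2,0],[-1,1]]; eigenvalues λ = 2, 1.
Eigenvectors: (-1,1) for λ=2, (0,-1) for λ=1.
From the initial condition, c_1 = -1, c_2 = 4.
q(ln 2) = (-1)(2^2)(1) + (4)(2^1)(-1) = -12.

-12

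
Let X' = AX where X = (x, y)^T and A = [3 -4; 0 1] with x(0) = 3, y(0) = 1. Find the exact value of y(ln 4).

A = [[3,-4],[0,1]]; eigenvalues λ = 3, 1.
Eigenvectors: (1,0) for λ=3, (2,1) for λ=1.
From the initial condition, c_1 = 1, c_2 = 1.
y(ln 4) = (1)(4^3)(0) + (1)(4^1)(1) = 4.

4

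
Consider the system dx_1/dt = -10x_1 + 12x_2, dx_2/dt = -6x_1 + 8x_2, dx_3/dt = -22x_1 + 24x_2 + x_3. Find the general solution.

x_1(t) = -C_1e^(2t) + 2C_2e^(-4t), x_2(t) = -C_1e^(2t) + C_2e^(-4t), x_3(t) = -2C_1e^(2t) + 4C_2e^(-4t) + C_3e^(t)

Coefficient matrix A = [[-10, 12, 0], [-6, 8, 0], [-22, 24, 1]].
det(A - λI) = 0 gives eigenvalues λ = 2, -4, 1.
For λ=2: eigenvector (-1,-1,-2).
For λ=-4: eigenvector (2,1,4).
For λ=1: eigenvector (0,0,1).
General solution: C_1e^(2t)(-1,-1,-2) + C_2e^(-4t)(2,1,4) + C_3e^(t)(0,0,1).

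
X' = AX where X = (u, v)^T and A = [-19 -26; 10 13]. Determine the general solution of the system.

Coefficient matrix A = [[-19, -26], [10, 13]].
Characteristic polynomial det(A - λI) = λ^2 + 6λ + 13 = 0.
Eigenvalues λ = -3 ± 2i (complex conjugate pair).
For λ=-3+2i: an eigenvector is (-3,2) - i(-2,1) = (-3 + 2i, 2 - i).
A real fundamental pair from Re and Im of e^((-3+2i)t)v: X_1 = e^(-3t)(cos(2t)·(-3,2) + sin(2t)·(-2,1)), X_2 = e^(-3t)(sin(2t)·(-3,2) - cos(2t)·(-2,1)).
General solution: C_1X_1 + C_2X_2.

u(t) = -2C_1e^(-3t)sin(2t) - 3C_1e^(-3t)cos(2t) - 3C_2e^(-3t)sin(2t) + 2C_2e^(-3t)cos(2t), v(t) = C_1e^(-3t)sin(2t) + 2C_1e^(-3t)cos(2t) + 2C_2e^(-3t)sin(2t) - C_2e^(-3t)cos(2t)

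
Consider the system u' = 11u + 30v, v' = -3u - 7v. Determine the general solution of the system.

u(t) = -C_1e^(2t)sin(3t) + 3C_1e^(2t)cos(3t) + 3C_2e^(2t)sin(3t) + C_2e^(2t)cos(3t), v(t) = -C_1e^(2t)cos(3t) - C_2e^(2t)sin(3t)

Coefficient matrix A = [[11, 30], [-3, -7]].
Characteristic polynomial det(A - λI) = λ^2 - 4λ + 13 = 0.
Eigenvalues λ = 2 ± 3i (complex conjugate pair).
For λ=2+3i: an eigenvector is (3,-1) - i(-1,0) = (3 + i, -1).
A real fundamental pair from Re and Im of e^((2+3i)t)v: X_1 = e^(2t)(cos(3t)·(3,-1) + sin(3t)·(-1,0)), X_2 = e^(2t)(sin(3t)·(3,-1) - cos(3t)·(-1,0)).
General solution: C_1X_1 + C_2X_2.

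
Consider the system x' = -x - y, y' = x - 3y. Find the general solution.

Coefficient matrix A = [[-1, -1], [1, -3]].
Characteristic polynomial det(A - λI) = λ^2 + 4λ + 4 = 0.
Single eigenvalue λ = -2 with algebraic multiplicity 2.
Eigenvector v = (1,1); generalized eigenvector w with (A-λI)w=v is (-1,-2).
General solution: e^(-2t)[c_1·v + c_2·(t·v + w)].

x(t) = c_1e^(-2t) + c_2te^(-2t) - c_2e^(-2t), y(t) = c_1e^(-2t) + c_2te^(-2t) - 2c_2e^(-2t)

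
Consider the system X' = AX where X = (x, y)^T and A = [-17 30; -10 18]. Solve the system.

Coefficient matrix A = [[-17, 30], [-10, 18]].
Characteristic polynomial det(A - λI) = λ^2 - λ - 6 = 0.
Eigenvalues λ = 3, -2.
For λ=3: (A-λI) row 1 is [-20, 30], so an eigenvector is (-3, -2).
For λ=-2: (A-λI) row 1 is [-15, 30], so an eigenvector is (2, 1).
General solution: K_1e^(3t)(-3,-2) + K_2e^(-2t)(2,1).

x(t) = -3K_1e^(3t) + 2K_2e^(-2t), y(t) = -2K_1e^(3t) + K_2e^(-2t)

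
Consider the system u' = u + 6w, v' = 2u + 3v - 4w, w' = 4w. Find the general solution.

Coefficient matrix A = [[1, 0, 6], [2, 3, -4], [0, 0, 4]].
det(A - λI) = 0 gives eigenvalues λ = 1, 3, 4.
For λ=1: eigenvector (1,-1,0).
For λ=3: eigenvector (0,1,0).
For λ=4: eigenvector (2,0,1).
General solution: C_1e^(t)(1,-1,0) + C_2e^(3t)(0,1,0) + C_3e^(4t)(2,0,1).

u(t) = C_1e^(t) + 2C_3e^(4t), v(t) = -C_1e^(t) + C_2e^(3t), w(t) = C_3e^(4t)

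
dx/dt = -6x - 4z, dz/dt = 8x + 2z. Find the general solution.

Coefficient matrix A = [[-6, -4], [8, 2]].
Characteristic polynomial det(A - λI) = λ^2 + 4λ + 20 = 0.
Eigenvalues λ = -2 ± 4i (complex conjugate pair).
For λ=-2+4i: an eigenvector is (0,-1) - i(1,-1) = (0 - i, -1 + i).
A real fundamental pair from Re and Im of e^((-2+4i)t)v: X_1 = e^(-2t)(cos(4t)·(0,-1) + sin(4t)·(1,-1)), X_2 = e^(-2t)(sin(4t)·(0,-1) - cos(4t)·(1,-1)).
General solution: K_1X_1 + K_2X_2.

x(t) = K_1e^(-2t)sin(4t) - K_2e^(-2t)cos(4t), z(t) = -K_1e^(-2t)sin(4t) - K_1e^(-2t)cos(4t) - K_2e^(-2t)sin(4t) + K_2e^(-2t)cos(4t)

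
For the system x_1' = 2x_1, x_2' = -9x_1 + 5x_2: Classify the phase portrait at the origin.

unstable node

A = [[2,0],[-9,5]]; det(A-λI) = λ^2 - 7λ + 10.
λ = 2, 5: both positive.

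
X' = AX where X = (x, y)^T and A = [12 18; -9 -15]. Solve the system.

Coefficient matrix A = [[12, 18], [-9, -15]].
Characteristic polynomial det(A - λI) = λ^2 + 3λ - 18 = 0.
Eigenvalues λ = -6, 3.
For λ=-6: (A-λI) row 1 is [18, 18], so an eigenvector is (-1, 1).
For λ=3: (A-λI) row 1 is [9, 18], so an eigenvector is (2, -1).
General solution: C_1e^(-6t)(-1,1) + C_2e^(3t)(2,-1).

x(t) = -C_1e^(-6t) + 2C_2e^(3t), y(t) = C_1e^(-6t) - C_2e^(3t)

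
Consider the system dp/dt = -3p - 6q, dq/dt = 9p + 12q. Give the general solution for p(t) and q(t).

Coefficient matrix A = [[-3, -6], [9, 12]].
Characteristic polynomial det(A - λI) = λ^2 - 9λ + 18 = 0.
Eigenvalues λ = 6, 3.
For λ=6: (A-λI) row 1 is [-9, -6], so an eigenvector is (-2, 3).
For λ=3: (A-λI) row 1 is [-6, -6], so an eigenvector is (-1, 1).
General solution: C_1e^(6t)(-2,3) + C_2e^(3t)(-1,1).

p(t) = -2C_1e^(6t) - C_2e^(3t), q(t) = 3C_1e^(6t) + C_2e^(3t)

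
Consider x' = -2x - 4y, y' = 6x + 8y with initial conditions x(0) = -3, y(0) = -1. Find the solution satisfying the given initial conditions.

Coefficient matrix A = [[-2, -4], [6, 8]].
Characteristic polynomial det(A - λI) = λ^2 - 6λ + 8 = 0.
Eigenvalues λ = 4, 2.
For λ=4: (A-λI) row 1 is [-6, -4], so an eigenvector is (2, -3).
For λ=2: (A-λI) row 1 is [-4, -4], so an eigenvector is (-1, 1).
General solution: K_1e^(4t)(2,-3) + K_2e^(2t)(-1,1).
Applying x(0)=-3, y(0)=-1 gives K_1=4, K_2=11.

x(t) = 8e^(4t) - 11e^(2t), y(t) = -12e^(4t) + 11e^(2t)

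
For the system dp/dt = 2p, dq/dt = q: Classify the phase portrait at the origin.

unstable node

A = [[2,0],[0,1]]; det(A-λI) = λ^2 - 3λ + 2.
λ = 1, 2: both positive.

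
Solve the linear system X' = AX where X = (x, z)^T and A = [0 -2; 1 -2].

Coefficient matrix A = [[0, -2], [1, -2]].
Characteristic polynomial det(A - λI) = λ^2 + 2λ + 2 = 0.
Eigenvalues λ = -1 ± i (complex conjugate pair).
For λ=-1+i: an eigenvector is (1,1) - i(-1,0) = (1 + i, 1).
A real fundamental pair from Re and Im of e^((-1+i)t)v: X_1 = e^(-t)(cos(t)·(1,1) + sin(t)·(-1,0)), X_2 = e^(-t)(sin(t)·(1,1) - cos(t)·(-1,0)).
General solution: K_1X_1 + K_2X_2.

x(t) = -K_1e^(-t)sin(t) + K_1e^(-t)cos(t) + K_2e^(-t)sin(t) + K_2e^(-t)cos(t), z(t) = K_1e^(-t)cos(t) + K_2e^(-t)sin(t)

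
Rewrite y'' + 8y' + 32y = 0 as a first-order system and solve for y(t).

y(t) = c_1e^(-4t)cos(4t) + c_2e^(-4t)sin(4t)

Let x_1 = y, x_2 = y'. Then x_1' = x_2 and x_2' = -32x_1 - 8x_2.
A = [[0,1],[-32,-8]]; det(A-λI) = λ^2 + 8λ + 32.
Eigenvalues λ = -4 ± 4i.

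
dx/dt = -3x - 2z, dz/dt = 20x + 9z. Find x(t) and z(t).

Coefficient matrix A = [[-3, -2], [20, 9]].
Characteristic polynomial det(A - λI) = λ^2 - 6λ + 13 = 0.
Eigenvalues λ = 3 ± 2i (complex conjugate pair).
For λ=3+2i: an eigenvector is (-1,3) - i(0,-1) = (-1, 3 + i).
A real fundamental pair from Re and Im of e^((3+2i)t)v: X_1 = e^(3t)(cos(2t)·(-1,3) + sin(2t)·(0,-1)), X_2 = e^(3t)(sin(2t)·(-1,3) - cos(2t)·(0,-1)).
General solution: K_1X_1 + K_2X_2.

x(t) = -K_1e^(3t)cos(2t) - K_2e^(3t)sin(2t), z(t) = -K_1e^(3t)sin(2t) + 3K_1e^(3t)cos(2t) + 3K_2e^(3t)sin(2t) + K_2e^(3t)cos(2t)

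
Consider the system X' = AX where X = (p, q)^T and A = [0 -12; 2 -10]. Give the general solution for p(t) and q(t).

p(t) = -2K_1e^(-6t) - 3K_2e^(-4t), q(t) = -K_1e^(-6t) - K_2e^(-4t)

Coefficient matrix A = [[0, -12], [2, -10]].
Characteristic polynomial det(A - λI) = λ^2 + 10λ + 24 = 0.
Eigenvalues λ = -6, -4.
For λ=-6: (A-λI) row 1 is [6, -12], so an eigenvector is (-2, -1).
For λ=-4: (A-λI) row 1 is [4, -12], so an eigenvector is (-3, -1).
General solution: K_1e^(-6t)(-2,-1) + K_2e^(-4t)(-3,-1).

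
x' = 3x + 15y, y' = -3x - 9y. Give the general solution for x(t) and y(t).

x(t) = 2C_1e^(-3t)sin(3t) + C_1e^(-3t)cos(3t) + C_2e^(-3t)sin(3t) - 2C_2e^(-3t)cos(3t), y(t) = -C_1e^(-3t)sin(3t) + C_2e^(-3t)cos(3t)

Coefficient matrix A = [[3, 15], [-3, -9]].
Characteristic polynomial det(A - λI) = λ^2 + 6λ + 18 = 0.
Eigenvalues λ = -3 ± 3i (complex conjugate pair).
For λ=-3+3i: an eigenvector is (1,0) - i(2,-1) = (1 - 2i, 0 + i).
A real fundamental pair from Re and Im of e^((-3+3i)t)v: X_1 = e^(-3t)(cos(3t)·(1,0) + sin(3t)·(2,-1)), X_2 = e^(-3t)(sin(3t)·(1,0) - cos(3t)·(2,-1)).
General solution: C_1X_1 + C_2X_2.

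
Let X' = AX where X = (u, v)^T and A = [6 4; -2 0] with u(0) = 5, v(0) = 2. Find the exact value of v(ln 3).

-486

A = [[6,4],[-2,0]]; eigenvalues λ = 2, 4.
Eigenvectors: (-1,1) for λ=2, (-2,1) for λ=4.
From the initial condition, c_1 = 9, c_2 = -7.
v(ln 3) = (9)(3^2)(1) + (-7)(3^4)(1) = -486.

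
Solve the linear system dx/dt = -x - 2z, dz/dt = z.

Coefficient matrix A = [[-1, -2], [0, 1]].
Characteristic polynomial det(A - λI) = λ^2 - 1 = 0.
Eigenvalues λ = -1, 1.
For λ=-1: (A-λI) row 1 is [0, -2], so an eigenvector is (1, 0).
For λ=1: (A-λI) row 1 is [-2, -2], so an eigenvector is (-1, 1).
General solution: C_1e^(-t)(1,0) + C_2e^(t)(-1,1).

x(t) = C_1e^(-t) - C_2e^(t), z(t) = C_2e^(t)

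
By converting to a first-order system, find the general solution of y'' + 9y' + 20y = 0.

y(t) = K_1e^(-4t) + K_2e^(-5t)

Let x_1 = y, x_2 = y'. Then x_1' = x_2 and x_2' = -20x_1 - 9x_2.
A = [[0,1],[-20,-9]]; det(A-λI) = λ^2 + 9λ + 20.
Eigenvalues λ = -4, -5 with eigenvectors (1,-4), (1,-5).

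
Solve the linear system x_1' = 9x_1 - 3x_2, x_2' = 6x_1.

x_1(t) = c_1e^(3t) - c_2e^(6t), x_2(t) = 2c_1e^(3t) - c_2e^(6t)

Coefficient matrix A = [[9, -3], [6, 0]].
Characteristic polynomial det(A - λI) = λ^2 - 9λ + 18 = 0.
Eigenvalues λ = 3, 6.
For λ=3: (A-λI) row 1 is [6, -3], so an eigenvector is (1, 2).
For λ=6: (A-λI) row 1 is [3, -3], so an eigenvector is (-1, -1).
General solution: c_1e^(3t)(1,2) + c_2e^(6t)(-1,-1).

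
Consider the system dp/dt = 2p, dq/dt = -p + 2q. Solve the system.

p(t) = -K_2e^(2t), q(t) = K_1e^(2t) + K_2te^(2t) - K_2e^(2t)

Coefficient matrix A = [[2, 0], [-1, 2]].
Characteristic polynomial det(A - λI) = λ^2 - 4λ + 4 = 0.
Single eigenvalue λ = 2 with algebraic multiplicity 2.
Eigenvector v = (0,1); generalized eigenvector w with (A-λI)w=v is (-1,-1).
General solution: e^(2t)[K_1·v + K_2·(t·v + w)].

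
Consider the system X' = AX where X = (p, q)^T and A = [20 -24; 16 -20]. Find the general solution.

p(t) = -3c_1e^(4t) + c_2e^(-4t), q(t) = -2c_1e^(4t) + c_2e^(-4t)

Coefficient matrix A = [[20, -24], [16, -20]].
Characteristic polynomial det(A - λI) = λ^2 - 16 = 0.
Eigenvalues λ = 4, -4.
For λ=4: (A-λI) row 1 is [16, -24], so an eigenvector is (-3, -2).
For λ=-4: (A-λI) row 1 is [24, -24], so an eigenvector is (1, 1).
General solution: c_1e^(4t)(-3,-2) + c_2e^(-4t)(1,1).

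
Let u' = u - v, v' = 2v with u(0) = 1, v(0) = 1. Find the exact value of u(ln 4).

-8

A = [[1,-1],[0,2]]; eigenvalues λ = 2, 1.
Eigenvectors: (1,-1) for λ=2, (-1,0) for λ=1.
From the initial condition, c_1 = -1, c_2 = -2.
u(ln 4) = (-1)(4^2)(1) + (-2)(4^1)(-1) = -8.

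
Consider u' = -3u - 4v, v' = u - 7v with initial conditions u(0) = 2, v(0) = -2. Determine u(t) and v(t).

Coefficient matrix A = [[-3, -4], [1, -7]].
Characteristic polynomial det(A - λI) = λ^2 + 10λ + 25 = 0.
Single eigenvalue λ = -5 with algebraic multiplicity 2.
Eigenvector v = (-2,-1); generalized eigenvector w with (A-λI)w=v is (-1,0).
General solution: e^(-5t)[C_1·v + C_2·(t·v + w)].
Applying u(0)=2, v(0)=-2 gives C_1=2, C_2=-6.

u(t) = 12te^(-5t) + 2e^(-5t), v(t) = 6te^(-5t) - 2e^(-5t)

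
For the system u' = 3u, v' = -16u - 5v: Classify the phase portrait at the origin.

A = [[3,0],[-16,-5]]; det(A-λI) = λ^2 + 2λ - 15.
λ = -5, 3: opposite signs.

saddle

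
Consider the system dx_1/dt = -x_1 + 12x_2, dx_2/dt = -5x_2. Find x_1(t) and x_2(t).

x_1(t) = 3C_1e^(-5t) - C_2e^(-t), x_2(t) = -C_1e^(-5t)

Coefficient matrix A = [[-1, 12], [0, -5]].
Characteristic polynomial det(A - λI) = λ^2 + 6λ + 5 = 0.
Eigenvalues λ = -5, -1.
For λ=-5: (A-λI) row 1 is [4, 12], so an eigenvector is (3, -1).
For λ=-1: (A-λI) row 1 is [0, 12], so an eigenvector is (-1, 0).
General solution: C_1e^(-5t)(3,-1) + C_2e^(-t)(-1,0).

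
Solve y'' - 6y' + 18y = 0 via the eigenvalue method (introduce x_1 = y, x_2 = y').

y(t) = K_1e^(3t)cos(3t) + K_2e^(3t)sin(3t)

Let x_1 = y, x_2 = y'. Then x_1' = x_2 and x_2' = -18x_1 + 6x_2.
A = [[0,1],[-18,6]]; det(A-λI) = λ^2 - 6λ + 18.
Eigenvalues λ = 3 ± 3i.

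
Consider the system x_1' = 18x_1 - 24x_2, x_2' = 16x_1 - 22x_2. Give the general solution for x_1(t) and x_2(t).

x_1(t) = -3K_1e^(2t) + K_2e^(-6t), x_2(t) = -2K_1e^(2t) + K_2e^(-6t)

Coefficient matrix A = [[18, -24], [16, -22]].
Characteristic polynomial det(A - λI) = λ^2 + 4λ - 12 = 0.
Eigenvalues λ = 2, -6.
For λ=2: (A-λI) row 1 is [16, -24], so an eigenvector is (-3, -2).
For λ=-6: (A-λI) row 1 is [24, -24], so an eigenvector is (1, 1).
General solution: K_1e^(2t)(-3,-2) + K_2e^(-6t)(1,1).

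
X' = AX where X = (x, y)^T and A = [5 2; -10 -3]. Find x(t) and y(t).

x(t) = C_1e^(t)cos(2t) + C_2e^(t)sin(2t), y(t) = -C_1e^(t)sin(2t) - 2C_1e^(t)cos(2t) - 2C_2e^(t)sin(2t) + C_2e^(t)cos(2t)

Coefficient matrix A = [[5, 2], [-10, -3]].
Characteristic polynomial det(A - λI) = λ^2 - 2λ + 5 = 0.
Eigenvalues λ = 1 ± 2i (complex conjugate pair).
For λ=1+2i: an eigenvector is (1,-2) - i(0,-1) = (1, -2 + i).
A real fundamental pair from Re and Im of e^((1+2i)t)v: X_1 = e^(t)(cos(2t)·(1,-2) + sin(2t)·(0,-1)), X_2 = e^(t)(sin(2t)·(1,-2) - cos(2t)·(0,-1)).
General solution: C_1X_1 + C_2X_2.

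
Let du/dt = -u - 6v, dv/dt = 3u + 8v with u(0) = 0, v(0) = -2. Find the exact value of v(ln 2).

A = [[-1,-6],[3,8]]; eigenvalues λ = 2, 5.
Eigenvectors: (-2,1) for λ=2, (1,-1) for λ=5.
From the initial condition, c_1 = 2, c_2 = 4.
v(ln 2) = (2)(2^2)(1) + (4)(2^5)(-1) = -120.

-120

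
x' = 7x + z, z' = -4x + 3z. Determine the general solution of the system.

Coefficient matrix A = [[7, 1], [-4, 3]].
Characteristic polynomial det(A - λI) = λ^2 - 10λ + 25 = 0.
Single eigenvalue λ = 5 with algebraic multiplicity 2.
Eigenvector v = (-1,2); generalized eigenvector w with (A-λI)w=v is (1,-3).
General solution: e^(5t)[c_1·v + c_2·(t·v + w)].

x(t) = -c_1e^(5t) - c_2te^(5t) + c_2e^(5t), z(t) = 2c_1e^(5t) + 2c_2te^(5t) - 3c_2e^(5t)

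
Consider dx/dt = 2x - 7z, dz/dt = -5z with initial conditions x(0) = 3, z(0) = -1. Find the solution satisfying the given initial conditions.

x(t) = 4e^(2t) - e^(-5t), z(t) = -e^(-5t)

Coefficient matrix A = [[2, -7], [0, -5]].
Characteristic polynomial det(A - λI) = λ^2 + 3λ - 10 = 0.
Eigenvalues λ = -5, 2.
For λ=-5: (A-λI) row 1 is [7, -7], so an eigenvector is (1, 1).
For λ=2: (A-λI) row 1 is [0, -7], so an eigenvector is (-1, 0).
General solution: c_1e^(-5t)(1,1) + c_2e^(2t)(-1,0).
Applying x(0)=3, z(0)=-1 gives c_1=-1, c_2=-4.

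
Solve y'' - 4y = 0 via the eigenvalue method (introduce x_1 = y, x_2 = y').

Let x_1 = y, x_2 = y'. Then x_1' = x_2 and x_2' = 4x_1.
A = [[0,1],[4,0]]; det(A-λI) = λ^2 - 4.
Eigenvalues λ = 2, -2 with eigenvectors (1,2), (1,-2).

y(t) = K_1e^(2t) + K_2e^(-2t)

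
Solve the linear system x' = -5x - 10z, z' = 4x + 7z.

Coefficient matrix A = [[-5, -10], [4, 7]].
Characteristic polynomial det(A - λI) = λ^2 - 2λ + 5 = 0.
Eigenvalues λ = 1 ± 2i (complex conjugate pair).
For λ=1+2i: an eigenvector is (1,-1) - i(2,-1) = (1 - 2i, -1 + i).
A real fundamental pair from Re and Im of e^((1+2i)t)v: X_1 = e^(t)(cos(2t)·(1,-1) + sin(2t)·(2,-1)), X_2 = e^(t)(sin(2t)·(1,-1) - cos(2t)·(2,-1)).
General solution: K_1X_1 + K_2X_2.

x(t) = 2K_1e^(t)sin(2t) + K_1e^(t)cos(2t) + K_2e^(t)sin(2t) - 2K_2e^(t)cos(2t), z(t) = -K_1e^(t)sin(2t) - K_1e^(t)cos(2t) - K_2e^(t)sin(2t) + K_2e^(t)cos(2t)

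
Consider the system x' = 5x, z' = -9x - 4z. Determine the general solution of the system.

x(t) = -K_2e^(5t), z(t) = K_1e^(-4t) + K_2e^(5t)

Coefficient matrix A = [[5, 0], [-9, -4]].
Characteristic polynomial det(A - λI) = λ^2 - λ - 20 = 0.
Eigenvalues λ = -4, 5.
For λ=-4: (A-λI) row 1 is [9, 0], so an eigenvector is (0, 1).
For λ=5: (A-λI) row 2 is [-9, -9], so an eigenvector is (-1, 1).
General solution: K_1e^(-4t)(0,1) + K_2e^(5t)(-1,1).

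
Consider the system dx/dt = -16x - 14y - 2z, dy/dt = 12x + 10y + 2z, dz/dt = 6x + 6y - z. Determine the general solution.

Coefficient matrix A = [[-16, -14, -2], [12, 10, 2], [6, 6, -1]].
det(A - λI) = 0 gives eigenvalues λ = -2, -4, -1.
For λ=-2: eigenvector (-1,1,0).
For λ=-4: eigenvector (5,-4,-2).
For λ=-1: eigenvector (-2,2,1).
General solution: C_1e^(-2t)(-1,1,0) + C_2e^(-4t)(5,-4,-2) + C_3e^(-t)(-2,2,1).

x(t) = -C_1e^(-2t) + 5C_2e^(-4t) - 2C_3e^(-t), y(t) = C_1e^(-2t) - 4C_2e^(-4t) + 2C_3e^(-t), z(t) = -2C_2e^(-4t) + C_3e^(-t)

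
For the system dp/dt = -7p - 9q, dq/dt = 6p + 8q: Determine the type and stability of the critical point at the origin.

saddle

A = [[-7,-9],[6,8]]; det(A-λI) = λ^2 - λ - 2.
λ = 2, -1: opposite signs.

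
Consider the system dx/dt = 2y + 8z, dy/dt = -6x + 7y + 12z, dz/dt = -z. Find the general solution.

Coefficient matrix A = [[0, 2, 8], [-6, 7, 12], [0, 0, -1]].
det(A - λI) = 0 gives eigenvalues λ = -1, 3, 4.
For λ=-1: eigenvector (-2,-3,1).
For λ=3: eigenvector (-2,-3,0).
For λ=4: eigenvector (1,2,0).
General solution: K_1e^(-t)(-2,-3,1) + K_2e^(3t)(-2,-3,0) + K_3e^(4t)(1,2,0).

x(t) = -2K_1e^(-t) - 2K_2e^(3t) + K_3e^(4t), y(t) = -3K_1e^(-t) - 3K_2e^(3t) + 2K_3e^(4t), z(t) = K_1e^(-t)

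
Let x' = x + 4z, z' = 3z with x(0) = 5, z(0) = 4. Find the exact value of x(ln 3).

A = [[1,4],[0,3]]; eigenvalues λ = 3, 1.
Eigenvectors: (2,1) for λ=3, (-1,0) for λ=1.
From the initial condition, c_1 = 4, c_2 = 3.
x(ln 3) = (4)(3^3)(2) + (3)(3^1)(-1) = 207.

207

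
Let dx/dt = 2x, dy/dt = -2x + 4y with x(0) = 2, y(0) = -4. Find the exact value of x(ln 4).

A = [[2,0],[-2,4]]; eigenvalues λ = 2, 4.
Eigenvectors: (-1,-1) for λ=2, (0,1) for λ=4.
From the initial condition, c_1 = -2, c_2 = -6.
x(ln 4) = (-2)(4^2)(-1) + (-6)(4^4)(0) = 32.

32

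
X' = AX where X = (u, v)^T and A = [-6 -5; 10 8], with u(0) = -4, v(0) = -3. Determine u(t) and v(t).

Coefficient matrix A = [[-6, -5], [10, 8]].
Characteristic polynomial det(A - λI) = λ^2 - 2λ + 2 = 0.
Eigenvalues λ = 1 ± i (complex conjugate pair).
For λ=1+i: an eigenvector is (-1,1) - i(2,-3) = (-1 - 2i, 1 + 3i).
A real fundamental pair from Re and Im of e^((1+i)t)v: X_1 = e^(t)(cos(t)·(-1,1) + sin(t)·(2,-3)), X_2 = e^(t)(sin(t)·(-1,1) - cos(t)·(2,-3)).
General solution: K_1X_1 + K_2X_2.
Applying u(0)=-4, v(0)=-3 gives K_1=18, K_2=-7.

u(t) = 43e^(t)sin(t) - 4e^(t)cos(t), v(t) = -61e^(t)sin(t) - 3e^(t)cos(t)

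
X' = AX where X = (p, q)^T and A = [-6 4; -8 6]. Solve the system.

Coefficient matrix A = [[-6, 4], [-8, 6]].
Characteristic polynomial det(A - λI) = λ^2 - 4 = 0.
Eigenvalues λ = 2, -2.
For λ=2: (A-λI) row 1 is [-8, 4], so an eigenvector is (1, 2).
For λ=-2: (A-λI) row 1 is [-4, 4], so an eigenvector is (1, 1).
General solution: C_1e^(2t)(1,2) + C_2e^(-2t)(1,1).

p(t) = C_1e^(2t) + C_2e^(-2t), q(t) = 2C_1e^(2t) + C_2e^(-2t)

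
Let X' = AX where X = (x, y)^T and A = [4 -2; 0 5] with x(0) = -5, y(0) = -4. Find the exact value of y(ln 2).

A = [[4,-2],[0,5]]; eigenvalues λ = 4, 5.
Eigenvectors: (-1,0) for λ=4, (-2,1) for λ=5.
From the initial condition, c_1 = 13, c_2 = -4.
y(ln 2) = (13)(2^4)(0) + (-4)(2^5)(1) = -128.

-128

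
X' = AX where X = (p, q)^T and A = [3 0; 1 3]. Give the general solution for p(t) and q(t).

Coefficient matrix A = [[3, 0], [1, 3]].
Characteristic polynomial det(A - λI) = λ^2 - 6λ + 9 = 0.
Single eigenvalue λ = 3 with algebraic multiplicity 2.
Eigenvector v = (0,1); generalized eigenvector w with (A-λI)w=v is (1,2).
General solution: e^(3t)[K_1·v + K_2·(t·v + w)].

p(t) = K_2e^(3t), q(t) = K_1e^(3t) + K_2te^(3t) + 2K_2e^(3t)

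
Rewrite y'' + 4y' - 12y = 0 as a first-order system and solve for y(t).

Let x_1 = y, x_2 = y'. Then x_1' = x_2 and x_2' = 12x_1 - 4x_2.
A = [[0,1],[12,-4]]; det(A-λI) = λ^2 + 4λ - 12.
Eigenvalues λ = -6, 2 with eigenvectors (1,-6), (1,2).

y(t) = C_1e^(-6t) + C_2e^(2t)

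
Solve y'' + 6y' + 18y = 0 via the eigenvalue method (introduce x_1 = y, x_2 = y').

Let x_1 = y, x_2 = y'. Then x_1' = x_2 and x_2' = -18x_1 - 6x_2.
A = [[0,1],[-18,-6]]; det(A-λI) = λ^2 + 6λ + 18.
Eigenvalues λ = -3 ± 3i.

y(t) = K_1e^(-3t)cos(3t) + K_2e^(-3t)sin(3t)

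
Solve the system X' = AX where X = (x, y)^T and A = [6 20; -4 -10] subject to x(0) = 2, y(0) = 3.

x(t) = 19e^(-2t)sin(4t) + 2e^(-2t)cos(4t), y(t) = -8e^(-2t)sin(4t) + 3e^(-2t)cos(4t)

Coefficient matrix A = [[6, 20], [-4, -10]].
Characteristic polynomial det(A - λI) = λ^2 + 4λ + 20 = 0.
Eigenvalues λ = -2 ± 4i (complex conjugate pair).
For λ=-2+4i: an eigenvector is (-1,0) - i(-2,1) = (-1 + 2i, 0 - i).
A real fundamental pair from Re and Im of e^((-2+4i)t)v: X_1 = e^(-2t)(cos(4t)·(-1,0) + sin(4t)·(-2,1)), X_2 = e^(-2t)(sin(4t)·(-1,0) - cos(4t)·(-2,1)).
General solution: C_1X_1 + C_2X_2.
Applying x(0)=2, y(0)=3 gives C_1=-8, C_2=-3.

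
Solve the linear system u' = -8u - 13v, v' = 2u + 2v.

u(t) = -2c_1e^(-3t)sin(t) + 3c_1e^(-3t)cos(t) + 3c_2e^(-3t)sin(t) + 2c_2e^(-3t)cos(t), v(t) = c_1e^(-3t)sin(t) - c_1e^(-3t)cos(t) - c_2e^(-3t)sin(t) - c_2e^(-3t)cos(t)

Coefficient matrix A = [[-8, -13], [2, 2]].
Characteristic polynomial det(A - λI) = λ^2 + 6λ + 10 = 0.
Eigenvalues λ = -3 ± i (complex conjugate pair).
For λ=-3+i: an eigenvector is (3,-1) - i(-2,1) = (3 + 2i, -1 - i).
A real fundamental pair from Re and Im of e^((-3+i)t)v: X_1 = e^(-3t)(cos(t)·(3,-1) + sin(t)·(-2,1)), X_2 = e^(-3t)(sin(t)·(3,-1) - cos(t)·(-2,1)).
General solution: c_1X_1 + c_2X_2.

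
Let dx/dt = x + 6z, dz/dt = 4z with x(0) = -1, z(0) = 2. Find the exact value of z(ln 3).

A = [[1,6],[0,4]]; eigenvalues λ = 4, 1.
Eigenvectors: (-2,-1) for λ=4, (1,0) for λ=1.
From the initial condition, c_1 = -2, c_2 = -5.
z(ln 3) = (-2)(3^4)(-1) + (-5)(3^1)(0) = 162.

162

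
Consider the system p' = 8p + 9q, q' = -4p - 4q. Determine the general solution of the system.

p(t) = -3c_1e^(2t) - 3c_2te^(2t) + c_2e^(2t), q(t) = 2c_1e^(2t) + 2c_2te^(2t) - c_2e^(2t)

Coefficient matrix A = [[8, 9], [-4, -4]].
Characteristic polynomial det(A - λI) = λ^2 - 4λ + 4 = 0.
Single eigenvalue λ = 2 with algebraic multiplicity 2.
Eigenvector v = (-3,2); generalized eigenvector w with (A-λI)w=v is (1,-1).
General solution: e^(2t)[c_1·v + c_2·(t·v + w)].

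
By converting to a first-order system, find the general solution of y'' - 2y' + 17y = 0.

y(t) = C_1e^(t)cos(4t) + C_2e^(t)sin(4t)

Let x_1 = y, x_2 = y'. Then x_1' = x_2 and x_2' = -17x_1 + 2x_2.
A = [[0,1],[-17,2]]; det(A-λI) = λ^2 - 2λ + 17.
Eigenvalues λ = 1 ± 4i.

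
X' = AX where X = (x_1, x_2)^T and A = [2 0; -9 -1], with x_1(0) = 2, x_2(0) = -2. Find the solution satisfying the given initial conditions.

Coefficient matrix A = [[2, 0], [-9, -1]].
Characteristic polynomial det(A - λI) = λ^2 - λ - 2 = 0.
Eigenvalues λ = 2, -1.
For λ=2: (A-λI) row 2 is [-9, -3], so an eigenvector is (-1, 3).
For λ=-1: (A-λI) row 1 is [3, 0], so an eigenvector is (0, 1).
General solution: c_1e^(2t)(-1,3) + c_2e^(-t)(0,1).
Applying x_1(0)=2, x_2(0)=-2 gives c_1=-2, c_2=4.

x_1(t) = 2e^(2t), x_2(t) = -6e^(2t) + 4e^(-t)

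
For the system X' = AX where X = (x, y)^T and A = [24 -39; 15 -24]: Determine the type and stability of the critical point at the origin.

center

A = [[24,-39],[15,-24]]; det(A-λI) = λ^2 + 9.
λ = 0 ± 3i: zero real part.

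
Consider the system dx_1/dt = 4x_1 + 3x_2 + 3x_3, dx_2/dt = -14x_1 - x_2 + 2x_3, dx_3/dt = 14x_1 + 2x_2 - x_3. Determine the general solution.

x_1(t) = -C_1e^(t) + C_2e^(4t), x_2(t) = 4C_1e^(t) - 2C_2e^(4t) - C_3e^(-3t), x_3(t) = -3C_1e^(t) + 2C_2e^(4t) + C_3e^(-3t)

Coefficient matrix A = [[4, 3, 3], [-14, -1, 2], [14, 2, -1]].
det(A - λI) = 0 gives eigenvalues λ = 1, 4, -3.
For λ=1: eigenvector (-1,4,-3).
For λ=4: eigenvector (1,-2,2).
For λ=-3: eigenvector (0,-1,1).
General solution: C_1e^(t)(-1,4,-3) + C_2e^(4t)(1,-2,2) + C_3e^(-3t)(0,-1,1).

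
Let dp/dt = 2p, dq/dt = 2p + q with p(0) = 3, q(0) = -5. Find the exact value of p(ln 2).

12

A = [[2,0],[2,1]]; eigenvalues λ = 2, 1.
Eigenvectors: (-1,-2) for λ=2, (0,-1) for λ=1.
From the initial condition, c_1 = -3, c_2 = 11.
p(ln 2) = (-3)(2^2)(-1) + (11)(2^1)(0) = 12.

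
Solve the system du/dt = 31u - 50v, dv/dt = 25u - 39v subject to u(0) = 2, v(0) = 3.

Coefficient matrix A = [[31, -50], [25, -39]].
Characteristic polynomial det(A - λI) = λ^2 + 8λ + 41 = 0.
Eigenvalues λ = -4 ± 5i (complex conjugate pair).
For λ=-4+5i: an eigenvector is (-1,-1) - i(3,2) = (-1 - 3i, -1 - 2i).
A real fundamental pair from Re and Im of e^((-4+5i)t)v: X_1 = e^(-4t)(cos(5t)·(-1,-1) + sin(5t)·(3,2)), X_2 = e^(-4t)(sin(5t)·(-1,-1) - cos(5t)·(3,2)).
General solution: C_1X_1 + C_2X_2.
Applying u(0)=2, v(0)=3 gives C_1=-5, C_2=1.

u(t) = -16e^(-4t)sin(5t) + 2e^(-4t)cos(5t), v(t) = -11e^(-4t)sin(5t) + 3e^(-4t)cos(5t)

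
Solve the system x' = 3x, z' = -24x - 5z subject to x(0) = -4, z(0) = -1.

Coefficient matrix A = [[3, 0], [-24, -5]].
Characteristic polynomial det(A - λI) = λ^2 + 2λ - 15 = 0.
Eigenvalues λ = -5, 3.
For λ=-5: (A-λI) row 1 is [8, 0], so an eigenvector is (0, -1).
For λ=3: (A-λI) row 2 is [-24, -8], so an eigenvector is (1, -3).
General solution: K_1e^(-5t)(0,-1) + K_2e^(3t)(1,-3).
Applying x(0)=-4, z(0)=-1 gives K_1=13, K_2=-4.

x(t) = -4e^(3t), z(t) = 12e^(3t) - 13e^(-5t)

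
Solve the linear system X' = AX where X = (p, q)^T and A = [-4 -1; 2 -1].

p(t) = c_1e^(-2t) - c_2e^(-3t), q(t) = -2c_1e^(-2t) + c_2e^(-3t)

Coefficient matrix A = [[-4, -1], [2, -1]].
Characteristic polynomial det(A - λI) = λ^2 + 5λ + 6 = 0.
Eigenvalues λ = -2, -3.
For λ=-2: (A-λI) row 1 is [-2, -1], so an eigenvector is (1, -2).
For λ=-3: (A-λI) row 1 is [-1, -1], so an eigenvector is (-1, 1).
General solution: c_1e^(-2t)(1,-2) + c_2e^(-3t)(-1,1).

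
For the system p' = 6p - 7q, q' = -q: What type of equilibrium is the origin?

A = [[6,-7],[0,-1]]; det(A-λI) = λ^2 - 5λ - 6.
λ = 6, -1: opposite signs.

saddle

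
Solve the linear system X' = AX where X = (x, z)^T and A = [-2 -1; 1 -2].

Coefficient matrix A = [[-2, -1], [1, -2]].
Characteristic polynomial det(A - λI) = λ^2 + 4λ + 5 = 0.
Eigenvalues λ = -2 ± i (complex conjugate pair).
For λ=-2+i: an eigenvector is (0,-1) - i(1,0) = (0 - i, -1).
A real fundamental pair from Re and Im of e^((-2+i)t)v: X_1 = e^(-2t)(cos(t)·(0,-1) + sin(t)·(1,0)), X_2 = e^(-2t)(sin(t)·(0,-1) - cos(t)·(1,0)).
General solution: K_1X_1 + K_2X_2.

x(t) = K_1e^(-2t)sin(t) - K_2e^(-2t)cos(t), z(t) = -K_1e^(-2t)cos(t) - K_2e^(-2t)sin(t)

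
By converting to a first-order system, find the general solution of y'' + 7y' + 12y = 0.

y(t) = c_1e^(-3t) + c_2e^(-4t)

Let x_1 = y, x_2 = y'. Then x_1' = x_2 and x_2' = -12x_1 - 7x_2.
A = [[0,1],[-12,-7]]; det(A-λI) = λ^2 + 7λ + 12.
Eigenvalues λ = -3, -4 with eigenvectors (1,-3), (1,-4).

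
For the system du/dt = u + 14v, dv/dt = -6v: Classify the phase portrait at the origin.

saddle

A = [[1,14],[0,-6]]; det(A-λI) = λ^2 + 5λ - 6.
λ = -6, 1: opposite signs.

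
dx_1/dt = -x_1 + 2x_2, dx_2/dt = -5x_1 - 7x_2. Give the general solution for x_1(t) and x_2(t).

x_1(t) = -K_1e^(-4t)sin(t) + K_1e^(-4t)cos(t) + K_2e^(-4t)sin(t) + K_2e^(-4t)cos(t), x_2(t) = K_1e^(-4t)sin(t) - 2K_1e^(-4t)cos(t) - 2K_2e^(-4t)sin(t) - K_2e^(-4t)cos(t)

Coefficient matrix A = [[-1, 2], [-5, -7]].
Characteristic polynomial det(A - λI) = λ^2 + 8λ + 17 = 0.
Eigenvalues λ = -4 ± i (complex conjugate pair).
For λ=-4+i: an eigenvector is (1,-2) - i(-1,1) = (1 + i, -2 - i).
A real fundamental pair from Re and Im of e^((-4+i)t)v: X_1 = e^(-4t)(cos(t)·(1,-2) + sin(t)·(-1,1)), X_2 = e^(-4t)(sin(t)·(1,-2) - cos(t)·(-1,1)).
General solution: K_1X_1 + K_2X_2.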